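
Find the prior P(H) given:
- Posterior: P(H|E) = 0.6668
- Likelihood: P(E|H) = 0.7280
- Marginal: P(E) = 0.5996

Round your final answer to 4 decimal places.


From Bayes' theorem: P(H|E) = P(E|H) × P(H) / P(E)

Rearranging for P(H):
P(H) = P(H|E) × P(E) / P(E|H)
     = 0.6668 × 0.5996 / 0.7280
     = 0.39981328 / 0.7280
     = 0.5492


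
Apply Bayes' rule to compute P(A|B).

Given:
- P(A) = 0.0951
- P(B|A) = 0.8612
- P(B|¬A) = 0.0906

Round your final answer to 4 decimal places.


Bayes' theorem: P(A|B) = P(B|A) × P(A) / P(B)

Step 1: Calculate P(B) using law of total probability
P(B) = P(B|A)P(A) + P(B|¬A)P(¬A)
     = 0.8612 × 0.0951 + 0.0906 × 0.9049
     = 0.08190012 + 0.08198394
     = 0.16388406

Step 2: Apply Bayes' theorem
P(A|B) = P(B|A) × P(A) / P(B)
       = 0.08190012 / 0.16388406
       = 0.4997


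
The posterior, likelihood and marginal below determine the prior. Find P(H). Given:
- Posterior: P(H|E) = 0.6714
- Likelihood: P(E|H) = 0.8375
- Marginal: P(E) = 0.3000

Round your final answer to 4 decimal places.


From Bayes' theorem: P(H|E) = P(E|H) × P(H) / P(E)

Rearranging for P(H):
P(H) = P(H|E) × P(E) / P(E|H)
     = 0.6714 × 0.3000 / 0.8375
     = 0.20142000 / 0.8375
     = 0.2405


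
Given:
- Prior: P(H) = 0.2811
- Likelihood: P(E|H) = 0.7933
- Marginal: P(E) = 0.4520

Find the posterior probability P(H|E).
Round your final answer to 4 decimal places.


Using Bayes' theorem:

P(H|E) = P(E|H) × P(H) / P(E)
       = 0.7933 × 0.2811 / 0.4520
       = 0.22299663 / 0.4520
       = 0.4934

The evidence strengthens our belief in H.
Prior: 0.2811 → Posterior: 0.4934


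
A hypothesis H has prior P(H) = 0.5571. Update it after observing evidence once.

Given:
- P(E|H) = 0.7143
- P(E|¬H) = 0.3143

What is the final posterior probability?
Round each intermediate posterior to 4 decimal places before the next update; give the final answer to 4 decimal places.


Sequential Bayesian updating:

Initial prior: P(H) = 0.5571

Update 1:
  P(E) = 0.7143 × 0.5571 + 0.3143 × 0.4429 = 0.39793653 + 0.13920347 = 0.53714000
  P(H|E) = 0.39793653 / 0.53714000 = 0.7408

Final posterior: 0.7408


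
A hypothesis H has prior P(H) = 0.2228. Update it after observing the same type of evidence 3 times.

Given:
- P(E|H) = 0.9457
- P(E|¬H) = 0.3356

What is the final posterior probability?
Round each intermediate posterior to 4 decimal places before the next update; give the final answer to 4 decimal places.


Sequential Bayesian updating:

Initial prior: P(H) = 0.2228

Update 1:
  P(E) = 0.9457 × 0.2228 + 0.3356 × 0.7772 = 0.21070196 + 0.26082832 = 0.47153028
  P(H|E) = 0.21070196 / 0.47153028 = 0.4468

Update 2:
  P(E) = 0.9457 × 0.4468 + 0.3356 × 0.5532 = 0.42253876 + 0.18565392 = 0.60819268
  P(H|E) = 0.42253876 / 0.60819268 = 0.6947

Update 3:
  P(E) = 0.9457 × 0.6947 + 0.3356 × 0.3053 = 0.65697779 + 0.10245868 = 0.75943647
  P(H|E) = 0.65697779 / 0.75943647 = 0.8651

Final posterior: 0.8651


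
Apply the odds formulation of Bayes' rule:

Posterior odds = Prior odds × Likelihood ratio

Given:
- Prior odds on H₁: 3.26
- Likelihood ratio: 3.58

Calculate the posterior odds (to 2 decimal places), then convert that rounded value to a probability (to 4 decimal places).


Step 1: Calculate posterior odds
Posterior odds = Prior odds × LR
               = 3.26 × 3.58
               = 11.67

Step 2: Convert to probability
P(H₁|E) = Posterior odds / (1 + Posterior odds)
       = 11.67 / (1 + 11.67)
       = 11.67 / 12.67
       = 0.9211

The evidence increased P(H₁) from 0.7653 to 0.9211.


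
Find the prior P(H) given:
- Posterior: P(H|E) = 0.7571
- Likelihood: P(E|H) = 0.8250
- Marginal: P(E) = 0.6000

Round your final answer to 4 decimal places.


From Bayes' theorem: P(H|E) = P(E|H) × P(H) / P(E)

Rearranging for P(H):
P(H) = P(H|E) × P(E) / P(E|H)
     = 0.7571 × 0.6000 / 0.8250
     = 0.45426000 / 0.8250
     = 0.5506


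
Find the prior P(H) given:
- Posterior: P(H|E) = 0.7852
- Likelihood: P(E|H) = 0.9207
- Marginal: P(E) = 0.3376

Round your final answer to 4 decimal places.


From Bayes' theorem: P(H|E) = P(E|H) × P(H) / P(E)

Rearranging for P(H):
P(H) = P(H|E) × P(E) / P(E|H)
     = 0.7852 × 0.3376 / 0.9207
     = 0.26508352 / 0.9207
     = 0.2879


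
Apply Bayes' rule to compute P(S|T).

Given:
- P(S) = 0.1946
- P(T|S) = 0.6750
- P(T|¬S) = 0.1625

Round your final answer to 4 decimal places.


Bayes' theorem: P(S|T) = P(T|S) × P(S) / P(T)

Step 1: Calculate P(T) using law of total probability
P(T) = P(T|S)P(S) + P(T|¬S)P(¬S)
     = 0.6750 × 0.1946 + 0.1625 × 0.8054
     = 0.13135500 + 0.13087750
     = 0.26223250

Step 2: Apply Bayes' theorem
P(S|T) = P(T|S) × P(S) / P(T)
       = 0.13135500 / 0.26223250
       = 0.5009


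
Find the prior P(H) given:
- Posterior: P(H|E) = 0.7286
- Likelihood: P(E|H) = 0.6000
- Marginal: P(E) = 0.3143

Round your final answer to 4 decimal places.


From Bayes' theorem: P(H|E) = P(E|H) × P(H) / P(E)

Rearranging for P(H):
P(H) = P(H|E) × P(E) / P(E|H)
     = 0.7286 × 0.3143 / 0.6000
     = 0.22899898 / 0.6000
     = 0.3817


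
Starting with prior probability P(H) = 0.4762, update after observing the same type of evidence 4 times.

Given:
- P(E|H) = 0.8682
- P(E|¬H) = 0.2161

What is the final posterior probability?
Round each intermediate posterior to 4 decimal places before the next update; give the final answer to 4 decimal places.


Sequential Bayesian updating:

Initial prior: P(H) = 0.4762

Update 1:
  P(E) = 0.8682 × 0.4762 + 0.2161 × 0.5238 = 0.41343684 + 0.11319318 = 0.52663002
  P(H|E) = 0.41343684 / 0.52663002 = 0.7851

Update 2:
  P(E) = 0.8682 × 0.7851 + 0.2161 × 0.2149 = 0.68162382 + 0.04643989 = 0.72806371
  P(H|E) = 0.68162382 / 0.72806371 = 0.9362

Update 3:
  P(E) = 0.8682 × 0.9362 + 0.2161 × 0.0638 = 0.81280884 + 0.01378718 = 0.82659602
  P(H|E) = 0.81280884 / 0.82659602 = 0.9833

Update 4:
  P(E) = 0.8682 × 0.9833 + 0.2161 × 0.0167 = 0.85370106 + 0.00360887 = 0.85730993
  P(H|E) = 0.85370106 / 0.85730993 = 0.9958

Final posterior: 0.9958


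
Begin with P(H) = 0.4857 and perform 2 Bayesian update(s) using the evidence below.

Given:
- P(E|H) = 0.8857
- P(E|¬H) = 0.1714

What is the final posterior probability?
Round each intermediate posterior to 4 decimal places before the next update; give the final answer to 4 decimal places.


Sequential Bayesian updating:

Initial prior: P(H) = 0.4857

Update 1:
  P(E) = 0.8857 × 0.4857 + 0.1714 × 0.5143 = 0.43018449 + 0.08815102 = 0.51833551
  P(H|E) = 0.43018449 / 0.51833551 = 0.8299

Update 2:
  P(E) = 0.8857 × 0.8299 + 0.1714 × 0.1701 = 0.73504243 + 0.02915514 = 0.76419757
  P(H|E) = 0.73504243 / 0.76419757 = 0.9618

Final posterior: 0.9618


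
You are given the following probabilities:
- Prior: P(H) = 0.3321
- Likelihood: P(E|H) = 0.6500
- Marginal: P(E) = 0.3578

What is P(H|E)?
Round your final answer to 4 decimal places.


Using Bayes' theorem:

P(H|E) = P(E|H) × P(H) / P(E)
       = 0.6500 × 0.3321 / 0.3578
       = 0.21586500 / 0.3578
       = 0.6033

The evidence strengthens our belief in H.
Prior: 0.3321 → Posterior: 0.6033


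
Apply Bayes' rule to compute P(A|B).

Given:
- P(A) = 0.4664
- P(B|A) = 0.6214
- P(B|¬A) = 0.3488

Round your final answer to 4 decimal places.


Bayes' theorem: P(A|B) = P(B|A) × P(A) / P(B)

Step 1: Calculate P(B) using law of total probability
P(B) = P(B|A)P(A) + P(B|¬A)P(¬A)
     = 0.6214 × 0.4664 + 0.3488 × 0.5336
     = 0.28982096 + 0.18611968
     = 0.47594064

Step 2: Apply Bayes' theorem
P(A|B) = P(B|A) × P(A) / P(B)
       = 0.28982096 / 0.47594064
       = 0.6089


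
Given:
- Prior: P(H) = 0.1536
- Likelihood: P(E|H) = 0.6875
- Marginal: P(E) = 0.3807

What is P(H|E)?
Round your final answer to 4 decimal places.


Using Bayes' theorem:

P(H|E) = P(E|H) × P(H) / P(E)
       = 0.6875 × 0.1536 / 0.3807
       = 0.10560000 / 0.3807
       = 0.2774

The evidence strengthens our belief in H.
Prior: 0.1536 → Posterior: 0.2774


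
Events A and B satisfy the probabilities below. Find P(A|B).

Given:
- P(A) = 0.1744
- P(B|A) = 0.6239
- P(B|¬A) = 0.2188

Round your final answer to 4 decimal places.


Bayes' theorem: P(A|B) = P(B|A) × P(A) / P(B)

Step 1: Calculate P(B) using law of total probability
P(B) = P(B|A)P(A) + P(B|¬A)P(¬A)
     = 0.6239 × 0.1744 + 0.2188 × 0.8256
     = 0.10880816 + 0.18064128
     = 0.28944944

Step 2: Apply Bayes' theorem
P(A|B) = P(B|A) × P(A) / P(B)
       = 0.10880816 / 0.28944944
       = 0.3759


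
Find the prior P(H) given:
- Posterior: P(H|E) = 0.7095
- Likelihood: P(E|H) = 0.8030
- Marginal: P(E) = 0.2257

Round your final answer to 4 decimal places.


From Bayes' theorem: P(H|E) = P(E|H) × P(H) / P(E)

Rearranging for P(H):
P(H) = P(H|E) × P(E) / P(E|H)
     = 0.7095 × 0.2257 / 0.8030
     = 0.16013415 / 0.8030
     = 0.1994


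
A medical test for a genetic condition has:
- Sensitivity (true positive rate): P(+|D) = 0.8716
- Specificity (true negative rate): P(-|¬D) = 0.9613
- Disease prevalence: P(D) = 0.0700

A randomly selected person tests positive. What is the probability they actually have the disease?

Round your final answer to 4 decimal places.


Let D = has disease, + = positive test

Given:
- P(D) = 0.0700 (prevalence)
- P(+|D) = 0.8716 (sensitivity)
- P(-|¬D) = 0.9613 (specificity)
- P(+|¬D) = 0.0387 (false positive rate = 1 - specificity)

Step 1: Find P(+)
P(+) = P(+|D)P(D) + P(+|¬D)P(¬D)
     = 0.8716 × 0.0700 + 0.0387 × 0.9300
     = 0.06101200 + 0.03599100
     = 0.09700300

Step 2: Apply Bayes' theorem for P(D|+)
P(D|+) = P(+|D)P(D) / P(+)
       = 0.06101200 / 0.09700300
       = 0.6290


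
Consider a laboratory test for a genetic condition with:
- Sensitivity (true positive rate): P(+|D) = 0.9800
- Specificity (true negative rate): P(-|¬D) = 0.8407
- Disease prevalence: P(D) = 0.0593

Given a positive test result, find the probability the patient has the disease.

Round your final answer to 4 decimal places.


Let D = has disease, + = positive test

Given:
- P(D) = 0.0593 (prevalence)
- P(+|D) = 0.9800 (sensitivity)
- P(-|¬D) = 0.8407 (specificity)
- P(+|¬D) = 0.1593 (false positive rate = 1 - specificity)

Step 1: Find P(+)
P(+) = P(+|D)P(D) + P(+|¬D)P(¬D)
     = 0.9800 × 0.0593 + 0.1593 × 0.9407
     = 0.05811400 + 0.14985351
     = 0.20796751

Step 2: Apply Bayes' theorem for P(D|+)
P(D|+) = P(+|D)P(D) / P(+)
       = 0.05811400 / 0.20796751
       = 0.2794


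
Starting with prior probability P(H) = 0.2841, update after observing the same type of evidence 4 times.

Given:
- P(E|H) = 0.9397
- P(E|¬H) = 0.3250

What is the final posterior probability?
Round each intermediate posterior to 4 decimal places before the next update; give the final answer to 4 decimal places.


Sequential Bayesian updating:

Initial prior: P(H) = 0.2841

Update 1:
  P(E) = 0.9397 × 0.2841 + 0.3250 × 0.7159 = 0.26696877 + 0.23266750 = 0.49963627
  P(H|E) = 0.26696877 / 0.49963627 = 0.5343

Update 2:
  P(E) = 0.9397 × 0.5343 + 0.3250 × 0.4657 = 0.50208171 + 0.15135250 = 0.65343421
  P(H|E) = 0.50208171 / 0.65343421 = 0.7684

Update 3:
  P(E) = 0.9397 × 0.7684 + 0.3250 × 0.2316 = 0.72206548 + 0.07527000 = 0.79733548
  P(H|E) = 0.72206548 / 0.79733548 = 0.9056

Update 4:
  P(E) = 0.9397 × 0.9056 + 0.3250 × 0.0944 = 0.85099232 + 0.03068000 = 0.88167232
  P(H|E) = 0.85099232 / 0.88167232 = 0.9652

Final posterior: 0.9652


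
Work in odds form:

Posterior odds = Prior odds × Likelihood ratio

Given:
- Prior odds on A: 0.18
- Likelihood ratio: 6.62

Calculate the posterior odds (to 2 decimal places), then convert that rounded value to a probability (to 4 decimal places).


Step 1: Calculate posterior odds
Posterior odds = Prior odds × LR
               = 0.18 × 6.62
               = 1.19

Step 2: Convert to probability
P(A|E) = Posterior odds / (1 + Posterior odds)
       = 1.19 / (1 + 1.19)
       = 1.19 / 2.19
       = 0.5434

The evidence increased P(A) from 0.1525 to 0.5434.


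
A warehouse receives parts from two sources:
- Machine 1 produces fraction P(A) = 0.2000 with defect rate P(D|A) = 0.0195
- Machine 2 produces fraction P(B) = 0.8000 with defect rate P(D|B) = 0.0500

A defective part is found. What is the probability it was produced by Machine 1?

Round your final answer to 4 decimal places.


Let A = from Machine 1, D = defective

Given:
- P(A) = 0.2000, P(B) = 0.8000
- P(D|A) = 0.0195, P(D|B) = 0.0500

Step 1: Find P(D)
P(D) = P(D|A)P(A) + P(D|B)P(B)
     = 0.0195 × 0.2000 + 0.0500 × 0.8000
     = 0.00390000 + 0.04000000
     = 0.04390000

Step 2: Apply Bayes' theorem
P(A|D) = P(D|A)P(A) / P(D)
       = 0.00390000 / 0.04390000
       = 0.0888


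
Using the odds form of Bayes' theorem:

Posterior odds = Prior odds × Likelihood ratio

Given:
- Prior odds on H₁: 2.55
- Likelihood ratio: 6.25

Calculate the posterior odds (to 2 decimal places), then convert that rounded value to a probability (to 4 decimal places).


Step 1: Calculate posterior odds
Posterior odds = Prior odds × LR
               = 2.55 × 6.25
               = 15.94

Step 2: Convert to probability
P(H₁|E) = Posterior odds / (1 + Posterior odds)
       = 15.94 / (1 + 15.94)
       = 15.94 / 16.94
       = 0.9410

The evidence increased P(H₁) from 0.7183 to 0.9410.


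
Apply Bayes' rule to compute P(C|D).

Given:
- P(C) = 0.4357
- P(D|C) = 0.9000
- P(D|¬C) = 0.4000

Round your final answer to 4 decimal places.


Bayes' theorem: P(C|D) = P(D|C) × P(C) / P(D)

Step 1: Calculate P(D) using law of total probability
P(D) = P(D|C)P(C) + P(D|¬C)P(¬C)
     = 0.9000 × 0.4357 + 0.4000 × 0.5643
     = 0.39213000 + 0.22572000
     = 0.61785000

Step 2: Apply Bayes' theorem
P(C|D) = P(D|C) × P(C) / P(D)
       = 0.39213000 / 0.61785000
       = 0.6347


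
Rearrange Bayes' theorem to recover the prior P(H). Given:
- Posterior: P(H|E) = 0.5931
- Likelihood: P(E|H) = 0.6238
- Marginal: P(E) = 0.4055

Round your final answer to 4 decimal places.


From Bayes' theorem: P(H|E) = P(E|H) × P(H) / P(E)

Rearranging for P(H):
P(H) = P(H|E) × P(E) / P(E|H)
     = 0.5931 × 0.4055 / 0.6238
     = 0.24050205 / 0.6238
     = 0.3855


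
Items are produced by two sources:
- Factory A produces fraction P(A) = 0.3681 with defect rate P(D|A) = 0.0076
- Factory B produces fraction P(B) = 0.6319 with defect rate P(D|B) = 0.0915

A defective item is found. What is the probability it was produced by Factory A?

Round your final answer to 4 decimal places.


Let A = from Factory A, D = defective

Given:
- P(A) = 0.3681, P(B) = 0.6319
- P(D|A) = 0.0076, P(D|B) = 0.0915

Step 1: Find P(D)
P(D) = P(D|A)P(A) + P(D|B)P(B)
     = 0.0076 × 0.3681 + 0.0915 × 0.6319
     = 0.00279756 + 0.05781885
     = 0.06061641

Step 2: Apply Bayes' theorem
P(A|D) = P(D|A)P(A) / P(D)
       = 0.00279756 / 0.06061641
       = 0.0462


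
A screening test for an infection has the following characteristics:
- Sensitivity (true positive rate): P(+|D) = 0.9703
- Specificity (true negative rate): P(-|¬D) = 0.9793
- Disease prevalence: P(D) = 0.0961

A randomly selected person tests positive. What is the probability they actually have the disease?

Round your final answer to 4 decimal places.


Let D = has disease, + = positive test

Given:
- P(D) = 0.0961 (prevalence)
- P(+|D) = 0.9703 (sensitivity)
- P(-|¬D) = 0.9793 (specificity)
- P(+|¬D) = 0.0207 (false positive rate = 1 - specificity)

Step 1: Find P(+)
P(+) = P(+|D)P(D) + P(+|¬D)P(¬D)
     = 0.9703 × 0.0961 + 0.0207 × 0.9039
     = 0.09324583 + 0.01871073
     = 0.11195656

Step 2: Apply Bayes' theorem for P(D|+)
P(D|+) = P(+|D)P(D) / P(+)
       = 0.09324583 / 0.11195656
       = 0.8329


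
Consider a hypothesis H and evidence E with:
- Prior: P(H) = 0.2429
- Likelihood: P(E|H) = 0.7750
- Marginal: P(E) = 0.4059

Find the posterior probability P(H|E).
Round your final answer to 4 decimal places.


Using Bayes' theorem:

P(H|E) = P(E|H) × P(H) / P(E)
       = 0.7750 × 0.2429 / 0.4059
       = 0.18824750 / 0.4059
       = 0.4638

The evidence strengthens our belief in H.
Prior: 0.2429 → Posterior: 0.4638


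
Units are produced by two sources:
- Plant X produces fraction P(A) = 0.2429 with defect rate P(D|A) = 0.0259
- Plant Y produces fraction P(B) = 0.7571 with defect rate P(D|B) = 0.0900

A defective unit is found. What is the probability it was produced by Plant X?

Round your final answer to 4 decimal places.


Let A = from Plant X, D = defective

Given:
- P(A) = 0.2429, P(B) = 0.7571
- P(D|A) = 0.0259, P(D|B) = 0.0900

Step 1: Find P(D)
P(D) = P(D|A)P(A) + P(D|B)P(B)
     = 0.0259 × 0.2429 + 0.0900 × 0.7571
     = 0.00629111 + 0.06813900
     = 0.07443011

Step 2: Apply Bayes' theorem
P(A|D) = P(D|A)P(A) / P(D)
       = 0.00629111 / 0.07443011
       = 0.0845


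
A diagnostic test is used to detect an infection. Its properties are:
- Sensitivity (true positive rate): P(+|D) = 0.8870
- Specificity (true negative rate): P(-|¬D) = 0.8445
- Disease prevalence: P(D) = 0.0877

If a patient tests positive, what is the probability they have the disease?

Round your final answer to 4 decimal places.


Let D = has disease, + = positive test

Given:
- P(D) = 0.0877 (prevalence)
- P(+|D) = 0.8870 (sensitivity)
- P(-|¬D) = 0.8445 (specificity)
- P(+|¬D) = 0.1555 (false positive rate = 1 - specificity)

Step 1: Find P(+)
P(+) = P(+|D)P(D) + P(+|¬D)P(¬D)
     = 0.8870 × 0.0877 + 0.1555 × 0.9123
     = 0.07778990 + 0.14186265
     = 0.21965255

Step 2: Apply Bayes' theorem for P(D|+)
P(D|+) = P(+|D)P(D) / P(+)
       = 0.07778990 / 0.21965255
       = 0.3541


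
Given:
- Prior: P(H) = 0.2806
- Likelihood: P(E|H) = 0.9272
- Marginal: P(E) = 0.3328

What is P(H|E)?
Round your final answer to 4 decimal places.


Using Bayes' theorem:

P(H|E) = P(E|H) × P(H) / P(E)
       = 0.9272 × 0.2806 / 0.3328
       = 0.26017232 / 0.3328
       = 0.7818

The evidence strengthens our belief in H.
Prior: 0.2806 → Posterior: 0.7818


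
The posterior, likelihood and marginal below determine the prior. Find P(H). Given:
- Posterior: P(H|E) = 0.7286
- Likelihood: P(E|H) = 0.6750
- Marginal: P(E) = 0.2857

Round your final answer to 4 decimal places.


From Bayes' theorem: P(H|E) = P(E|H) × P(H) / P(E)

Rearranging for P(H):
P(H) = P(H|E) × P(E) / P(E|H)
     = 0.7286 × 0.2857 / 0.6750
     = 0.20816102 / 0.6750
     = 0.3084


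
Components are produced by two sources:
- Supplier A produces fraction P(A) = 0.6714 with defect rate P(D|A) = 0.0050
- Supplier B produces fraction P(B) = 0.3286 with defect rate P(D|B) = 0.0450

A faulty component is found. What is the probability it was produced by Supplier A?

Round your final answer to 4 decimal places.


Let A = from Supplier A, D = faulty

Given:
- P(A) = 0.6714, P(B) = 0.3286
- P(D|A) = 0.0050, P(D|B) = 0.0450

Step 1: Find P(D)
P(D) = P(D|A)P(A) + P(D|B)P(B)
     = 0.0050 × 0.6714 + 0.0450 × 0.3286
     = 0.00335700 + 0.01478700
     = 0.01814400

Step 2: Apply Bayes' theorem
P(A|D) = P(D|A)P(A) / P(D)
       = 0.00335700 / 0.01814400
       = 0.1850


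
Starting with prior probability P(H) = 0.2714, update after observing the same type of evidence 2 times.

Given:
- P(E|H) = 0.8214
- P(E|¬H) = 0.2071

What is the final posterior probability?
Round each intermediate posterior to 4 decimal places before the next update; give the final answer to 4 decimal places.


Sequential Bayesian updating:

Initial prior: P(H) = 0.2714

Update 1:
  P(E) = 0.8214 × 0.2714 + 0.2071 × 0.7286 = 0.22292796 + 0.15089306 = 0.37382102
  P(H|E) = 0.22292796 / 0.37382102 = 0.5963

Update 2:
  P(E) = 0.8214 × 0.5963 + 0.2071 × 0.4037 = 0.48980082 + 0.08360627 = 0.57340709
  P(H|E) = 0.48980082 / 0.57340709 = 0.8542

Final posterior: 0.8542


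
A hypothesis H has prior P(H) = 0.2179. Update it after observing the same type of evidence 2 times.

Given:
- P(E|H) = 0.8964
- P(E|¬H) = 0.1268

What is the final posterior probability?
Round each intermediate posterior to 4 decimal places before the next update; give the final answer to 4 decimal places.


Sequential Bayesian updating:

Initial prior: P(H) = 0.2179

Update 1:
  P(E) = 0.8964 × 0.2179 + 0.1268 × 0.7821 = 0.19532556 + 0.09917028 = 0.29449584
  P(H|E) = 0.19532556 / 0.29449584 = 0.6633

Update 2:
  P(E) = 0.8964 × 0.6633 + 0.1268 × 0.3367 = 0.59458212 + 0.04269356 = 0.63727568
  P(H|E) = 0.59458212 / 0.63727568 = 0.9330

Final posterior: 0.9330


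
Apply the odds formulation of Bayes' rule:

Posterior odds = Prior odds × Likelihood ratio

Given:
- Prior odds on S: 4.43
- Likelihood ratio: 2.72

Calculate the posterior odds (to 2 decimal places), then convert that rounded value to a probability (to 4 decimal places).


Step 1: Calculate posterior odds
Posterior odds = Prior odds × LR
               = 4.43 × 2.72
               = 12.05

Step 2: Convert to probability
P(S|E) = Posterior odds / (1 + Posterior odds)
       = 12.05 / (1 + 12.05)
       = 12.05 / 13.05
       = 0.9234

The evidence increased P(S) from 0.8158 to 0.9234.


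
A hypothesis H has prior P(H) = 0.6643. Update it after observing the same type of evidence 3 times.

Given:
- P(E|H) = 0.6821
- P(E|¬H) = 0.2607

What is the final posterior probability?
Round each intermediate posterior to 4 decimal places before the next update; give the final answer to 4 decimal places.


Sequential Bayesian updating:

Initial prior: P(H) = 0.6643

Update 1:
  P(E) = 0.6821 × 0.6643 + 0.2607 × 0.3357 = 0.45311903 + 0.08751699 = 0.54063602
  P(H|E) = 0.45311903 / 0.54063602 = 0.8381

Update 2:
  P(E) = 0.6821 × 0.8381 + 0.2607 × 0.1619 = 0.57166801 + 0.04220733 = 0.61387534
  P(H|E) = 0.57166801 / 0.61387534 = 0.9312

Update 3:
  P(E) = 0.6821 × 0.9312 + 0.2607 × 0.0688 = 0.63517152 + 0.01793616 = 0.65310768
  P(H|E) = 0.63517152 / 0.65310768 = 0.9725

Final posterior: 0.9725


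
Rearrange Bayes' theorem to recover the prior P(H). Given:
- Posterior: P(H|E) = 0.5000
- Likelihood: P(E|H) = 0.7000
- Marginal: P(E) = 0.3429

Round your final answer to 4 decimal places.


From Bayes' theorem: P(H|E) = P(E|H) × P(H) / P(E)

Rearranging for P(H):
P(H) = P(H|E) × P(E) / P(E|H)
     = 0.5000 × 0.3429 / 0.7000
     = 0.17145000 / 0.7000
     = 0.2449


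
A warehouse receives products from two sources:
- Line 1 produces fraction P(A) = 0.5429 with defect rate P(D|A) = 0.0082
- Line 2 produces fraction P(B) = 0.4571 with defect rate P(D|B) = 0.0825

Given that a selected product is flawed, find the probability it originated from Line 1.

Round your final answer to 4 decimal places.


Let A = from Line 1, D = flawed

Given:
- P(A) = 0.5429, P(B) = 0.4571
- P(D|A) = 0.0082, P(D|B) = 0.0825

Step 1: Find P(D)
P(D) = P(D|A)P(A) + P(D|B)P(B)
     = 0.0082 × 0.5429 + 0.0825 × 0.4571
     = 0.00445178 + 0.03771075
     = 0.04216253

Step 2: Apply Bayes' theorem
P(A|D) = P(D|A)P(A) / P(D)
       = 0.00445178 / 0.04216253
       = 0.1056


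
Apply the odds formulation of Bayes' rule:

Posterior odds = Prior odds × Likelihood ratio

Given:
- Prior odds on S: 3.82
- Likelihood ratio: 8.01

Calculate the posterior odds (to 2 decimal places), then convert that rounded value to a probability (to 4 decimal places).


Step 1: Calculate posterior odds
Posterior odds = Prior odds × LR
               = 3.82 × 8.01
               = 30.60

Step 2: Convert to probability
P(S|E) = Posterior odds / (1 + Posterior odds)
       = 30.60 / (1 + 30.60)
       = 30.60 / 31.60
       = 0.9684

The evidence increased P(S) from 0.7925 to 0.9684.


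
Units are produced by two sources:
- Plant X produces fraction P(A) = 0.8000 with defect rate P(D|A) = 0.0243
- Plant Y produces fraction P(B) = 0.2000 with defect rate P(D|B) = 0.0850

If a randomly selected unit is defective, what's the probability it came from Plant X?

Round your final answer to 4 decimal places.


Let A = from Plant X, D = defective

Given:
- P(A) = 0.8000, P(B) = 0.2000
- P(D|A) = 0.0243, P(D|B) = 0.0850

Step 1: Find P(D)
P(D) = P(D|A)P(A) + P(D|B)P(B)
     = 0.0243 × 0.8000 + 0.0850 × 0.2000
     = 0.01944000 + 0.01700000
     = 0.03644000

Step 2: Apply Bayes' theorem
P(A|D) = P(D|A)P(A) / P(D)
       = 0.01944000 / 0.03644000
       = 0.5335


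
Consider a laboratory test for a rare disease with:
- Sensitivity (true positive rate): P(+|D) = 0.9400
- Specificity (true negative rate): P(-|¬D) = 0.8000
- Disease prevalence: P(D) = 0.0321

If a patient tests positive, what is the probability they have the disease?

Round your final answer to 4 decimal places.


Let D = has disease, + = positive test

Given:
- P(D) = 0.0321 (prevalence)
- P(+|D) = 0.9400 (sensitivity)
- P(-|¬D) = 0.8000 (specificity)
- P(+|¬D) = 0.2000 (false positive rate = 1 - specificity)

Step 1: Find P(+)
P(+) = P(+|D)P(D) + P(+|¬D)P(¬D)
     = 0.9400 × 0.0321 + 0.2000 × 0.9679
     = 0.03017400 + 0.19358000
     = 0.22375400

Step 2: Apply Bayes' theorem for P(D|+)
P(D|+) = P(+|D)P(D) / P(+)
       = 0.03017400 / 0.22375400
       = 0.1349


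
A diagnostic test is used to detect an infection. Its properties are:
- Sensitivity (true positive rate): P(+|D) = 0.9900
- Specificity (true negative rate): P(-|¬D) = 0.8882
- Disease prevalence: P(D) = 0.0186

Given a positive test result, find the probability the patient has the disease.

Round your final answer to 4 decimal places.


Let D = has disease, + = positive test

Given:
- P(D) = 0.0186 (prevalence)
- P(+|D) = 0.9900 (sensitivity)
- P(-|¬D) = 0.8882 (specificity)
- P(+|¬D) = 0.1118 (false positive rate = 1 - specificity)

Step 1: Find P(+)
P(+) = P(+|D)P(D) + P(+|¬D)P(¬D)
     = 0.9900 × 0.0186 + 0.1118 × 0.9814
     = 0.01841400 + 0.10972052
     = 0.12813452

Step 2: Apply Bayes' theorem for P(D|+)
P(D|+) = P(+|D)P(D) / P(+)
       = 0.01841400 / 0.12813452
       = 0.1437


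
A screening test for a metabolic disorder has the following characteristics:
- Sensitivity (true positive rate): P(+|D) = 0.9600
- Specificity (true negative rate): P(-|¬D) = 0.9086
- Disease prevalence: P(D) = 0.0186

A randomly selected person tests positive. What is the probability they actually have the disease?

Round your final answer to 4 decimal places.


Let D = has disease, + = positive test

Given:
- P(D) = 0.0186 (prevalence)
- P(+|D) = 0.9600 (sensitivity)
- P(-|¬D) = 0.9086 (specificity)
- P(+|¬D) = 0.0914 (false positive rate = 1 - specificity)

Step 1: Find P(+)
P(+) = P(+|D)P(D) + P(+|¬D)P(¬D)
     = 0.9600 × 0.0186 + 0.0914 × 0.9814
     = 0.01785600 + 0.08969996
     = 0.10755596

Step 2: Apply Bayes' theorem for P(D|+)
P(D|+) = P(+|D)P(D) / P(+)
       = 0.01785600 / 0.10755596
       = 0.1660


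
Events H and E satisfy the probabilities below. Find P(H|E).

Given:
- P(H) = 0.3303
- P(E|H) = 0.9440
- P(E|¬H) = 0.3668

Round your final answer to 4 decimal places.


Bayes' theorem: P(H|E) = P(E|H) × P(H) / P(E)

Step 1: Calculate P(E) using law of total probability
P(E) = P(E|H)P(H) + P(E|¬H)P(¬H)
     = 0.9440 × 0.3303 + 0.3668 × 0.6697
     = 0.31180320 + 0.24564596
     = 0.55744916

Step 2: Apply Bayes' theorem
P(H|E) = P(E|H) × P(H) / P(E)
       = 0.31180320 / 0.55744916
       = 0.5593


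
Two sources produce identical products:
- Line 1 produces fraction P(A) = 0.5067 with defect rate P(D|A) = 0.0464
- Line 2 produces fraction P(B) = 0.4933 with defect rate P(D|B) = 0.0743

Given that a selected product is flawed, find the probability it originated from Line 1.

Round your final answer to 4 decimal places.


Let A = from Line 1, D = flawed

Given:
- P(A) = 0.5067, P(B) = 0.4933
- P(D|A) = 0.0464, P(D|B) = 0.0743

Step 1: Find P(D)
P(D) = P(D|A)P(A) + P(D|B)P(B)
     = 0.0464 × 0.5067 + 0.0743 × 0.4933
     = 0.02351088 + 0.03665219
     = 0.06016307

Step 2: Apply Bayes' theorem
P(A|D) = P(D|A)P(A) / P(D)
       = 0.02351088 / 0.06016307
       = 0.3908


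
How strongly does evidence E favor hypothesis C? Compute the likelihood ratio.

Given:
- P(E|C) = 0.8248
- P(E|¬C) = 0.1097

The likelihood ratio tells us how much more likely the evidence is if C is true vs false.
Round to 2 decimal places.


Likelihood Ratio (LR) = P(E|C) / P(E|¬C)

LR = 0.8248 / 0.1097
   = 7.52

The evidence is 7.52 times more likely if C is true than if C is false.
LR > 1, so observing E raises the odds in favor of C.


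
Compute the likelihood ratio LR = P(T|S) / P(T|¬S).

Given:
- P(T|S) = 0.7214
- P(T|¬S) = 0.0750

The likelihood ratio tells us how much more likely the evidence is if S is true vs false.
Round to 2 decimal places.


Likelihood Ratio (LR) = P(T|S) / P(T|¬S)

LR = 0.7214 / 0.0750
   = 9.62

The evidence is 9.62 times more likely if S is true than if S is false.
LR > 1, so observing T raises the odds in favor of S.


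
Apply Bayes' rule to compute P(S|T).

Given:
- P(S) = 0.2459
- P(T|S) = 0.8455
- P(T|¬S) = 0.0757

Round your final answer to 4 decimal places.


Bayes' theorem: P(S|T) = P(T|S) × P(S) / P(T)

Step 1: Calculate P(T) using law of total probability
P(T) = P(T|S)P(S) + P(T|¬S)P(¬S)
     = 0.8455 × 0.2459 + 0.0757 × 0.7541
     = 0.20790845 + 0.05708537
     = 0.26499382

Step 2: Apply Bayes' theorem
P(S|T) = P(T|S) × P(S) / P(T)
       = 0.20790845 / 0.26499382
       = 0.7846


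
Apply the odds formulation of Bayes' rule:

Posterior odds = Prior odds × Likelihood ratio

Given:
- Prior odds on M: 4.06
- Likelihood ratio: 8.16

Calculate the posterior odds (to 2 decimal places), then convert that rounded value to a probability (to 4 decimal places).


Step 1: Calculate posterior odds
Posterior odds = Prior odds × LR
               = 4.06 × 8.16
               = 33.13

Step 2: Convert to probability
P(M|E) = Posterior odds / (1 + Posterior odds)
       = 33.13 / (1 + 33.13)
       = 33.13 / 34.13
       = 0.9707

The evidence increased P(M) from 0.8024 to 0.9707.


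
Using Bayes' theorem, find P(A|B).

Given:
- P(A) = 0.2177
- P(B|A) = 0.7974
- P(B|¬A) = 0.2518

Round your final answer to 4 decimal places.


Bayes' theorem: P(A|B) = P(B|A) × P(A) / P(B)

Step 1: Calculate P(B) using law of total probability
P(B) = P(B|A)P(A) + P(B|¬A)P(¬A)
     = 0.7974 × 0.2177 + 0.2518 × 0.7823
     = 0.17359398 + 0.19698314
     = 0.37057712

Step 2: Apply Bayes' theorem
P(A|B) = P(B|A) × P(A) / P(B)
       = 0.17359398 / 0.37057712
       = 0.4684


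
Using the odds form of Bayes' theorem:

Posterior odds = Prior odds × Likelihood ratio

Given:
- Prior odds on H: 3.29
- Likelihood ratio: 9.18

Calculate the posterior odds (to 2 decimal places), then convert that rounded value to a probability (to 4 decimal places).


Step 1: Calculate posterior odds
Posterior odds = Prior odds × LR
               = 3.29 × 9.18
               = 30.20

Step 2: Convert to probability
P(H|E) = Posterior odds / (1 + Posterior odds)
       = 30.20 / (1 + 30.20)
       = 30.20 / 31.20
       = 0.9679

The evidence increased P(H) from 0.7669 to 0.9679.


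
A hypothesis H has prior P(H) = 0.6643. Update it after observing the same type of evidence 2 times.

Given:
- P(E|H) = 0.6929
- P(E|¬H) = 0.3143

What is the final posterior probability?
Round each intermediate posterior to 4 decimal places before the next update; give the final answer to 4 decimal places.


Sequential Bayesian updating:

Initial prior: P(H) = 0.6643

Update 1:
  P(E) = 0.6929 × 0.6643 + 0.3143 × 0.3357 = 0.46029347 + 0.10551051 = 0.56580398
  P(H|E) = 0.46029347 / 0.56580398 = 0.8135

Update 2:
  P(E) = 0.6929 × 0.8135 + 0.3143 × 0.1865 = 0.56367415 + 0.05861695 = 0.62229110
  P(H|E) = 0.56367415 / 0.62229110 = 0.9058

Final posterior: 0.9058


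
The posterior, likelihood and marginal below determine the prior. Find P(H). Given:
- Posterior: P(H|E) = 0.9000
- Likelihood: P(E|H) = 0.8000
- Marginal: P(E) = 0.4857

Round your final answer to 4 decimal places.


From Bayes' theorem: P(H|E) = P(E|H) × P(H) / P(E)

Rearranging for P(H):
P(H) = P(H|E) × P(E) / P(E|H)
     = 0.9000 × 0.4857 / 0.8000
     = 0.43713000 / 0.8000
     = 0.5464


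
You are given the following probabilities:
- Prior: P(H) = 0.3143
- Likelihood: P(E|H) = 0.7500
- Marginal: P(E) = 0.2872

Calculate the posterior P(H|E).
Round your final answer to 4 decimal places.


Using Bayes' theorem:

P(H|E) = P(E|H) × P(H) / P(E)
       = 0.7500 × 0.3143 / 0.2872
       = 0.23572500 / 0.2872
       = 0.8208

The evidence strengthens our belief in H.
Prior: 0.3143 → Posterior: 0.8208


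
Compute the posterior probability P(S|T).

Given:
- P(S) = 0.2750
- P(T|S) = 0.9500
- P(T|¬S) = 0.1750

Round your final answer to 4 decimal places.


Bayes' theorem: P(S|T) = P(T|S) × P(S) / P(T)

Step 1: Calculate P(T) using law of total probability
P(T) = P(T|S)P(S) + P(T|¬S)P(¬S)
     = 0.9500 × 0.2750 + 0.1750 × 0.7250
     = 0.26125000 + 0.12687500
     = 0.38812500

Step 2: Apply Bayes' theorem
P(S|T) = P(T|S) × P(S) / P(T)
       = 0.26125000 / 0.38812500
       = 0.6731


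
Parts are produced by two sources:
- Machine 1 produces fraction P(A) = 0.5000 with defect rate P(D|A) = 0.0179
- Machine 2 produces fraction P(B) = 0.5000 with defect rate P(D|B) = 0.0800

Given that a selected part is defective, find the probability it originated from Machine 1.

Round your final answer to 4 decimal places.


Let A = from Machine 1, D = defective

Given:
- P(A) = 0.5000, P(B) = 0.5000
- P(D|A) = 0.0179, P(D|B) = 0.0800

Step 1: Find P(D)
P(D) = P(D|A)P(A) + P(D|B)P(B)
     = 0.0179 × 0.5000 + 0.0800 × 0.5000
     = 0.00895000 + 0.04000000
     = 0.04895000

Step 2: Apply Bayes' theorem
P(A|D) = P(D|A)P(A) / P(D)
       = 0.00895000 / 0.04895000
       = 0.1828


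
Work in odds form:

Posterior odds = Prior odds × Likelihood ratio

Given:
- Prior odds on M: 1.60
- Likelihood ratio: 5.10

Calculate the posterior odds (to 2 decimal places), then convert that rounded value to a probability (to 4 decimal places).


Step 1: Calculate posterior odds
Posterior odds = Prior odds × LR
               = 1.60 × 5.10
               = 8.16

Step 2: Convert to probability
P(M|E) = Posterior odds / (1 + Posterior odds)
       = 8.16 / (1 + 8.16)
       = 8.16 / 9.16
       = 0.8908

The evidence increased P(M) from 0.6154 to 0.8908.


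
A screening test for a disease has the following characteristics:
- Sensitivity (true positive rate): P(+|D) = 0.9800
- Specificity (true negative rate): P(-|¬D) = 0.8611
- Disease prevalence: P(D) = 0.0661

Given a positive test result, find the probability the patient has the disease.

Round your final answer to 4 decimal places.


Let D = has disease, + = positive test

Given:
- P(D) = 0.0661 (prevalence)
- P(+|D) = 0.9800 (sensitivity)
- P(-|¬D) = 0.8611 (specificity)
- P(+|¬D) = 0.1389 (false positive rate = 1 - specificity)

Step 1: Find P(+)
P(+) = P(+|D)P(D) + P(+|¬D)P(¬D)
     = 0.9800 × 0.0661 + 0.1389 × 0.9339
     = 0.06477800 + 0.12971871
     = 0.19449671

Step 2: Apply Bayes' theorem for P(D|+)
P(D|+) = P(+|D)P(D) / P(+)
       = 0.06477800 / 0.19449671
       = 0.3331


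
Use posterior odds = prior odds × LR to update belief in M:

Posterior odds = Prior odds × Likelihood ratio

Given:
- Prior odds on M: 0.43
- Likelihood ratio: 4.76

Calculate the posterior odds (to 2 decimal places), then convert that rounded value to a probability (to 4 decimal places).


Step 1: Calculate posterior odds
Posterior odds = Prior odds × LR
               = 0.43 × 4.76
               = 2.05

Step 2: Convert to probability
P(M|E) = Posterior odds / (1 + Posterior odds)
       = 2.05 / (1 + 2.05)
       = 2.05 / 3.05
       = 0.6721

The evidence increased P(M) from 0.3007 to 0.6721.


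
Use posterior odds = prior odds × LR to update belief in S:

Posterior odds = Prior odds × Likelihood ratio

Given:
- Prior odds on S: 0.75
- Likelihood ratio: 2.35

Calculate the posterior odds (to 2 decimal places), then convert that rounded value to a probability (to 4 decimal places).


Step 1: Calculate posterior odds
Posterior odds = Prior odds × LR
               = 0.75 × 2.35
               = 1.76

Step 2: Convert to probability
P(S|E) = Posterior odds / (1 + Posterior odds)
       = 1.76 / (1 + 1.76)
       = 1.76 / 2.76
       = 0.6377

The evidence increased P(S) from 0.4286 to 0.6377.


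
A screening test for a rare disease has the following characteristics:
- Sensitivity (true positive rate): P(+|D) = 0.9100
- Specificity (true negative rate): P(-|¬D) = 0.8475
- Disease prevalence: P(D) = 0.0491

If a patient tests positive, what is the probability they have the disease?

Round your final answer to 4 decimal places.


Let D = has disease, + = positive test

Given:
- P(D) = 0.0491 (prevalence)
- P(+|D) = 0.9100 (sensitivity)
- P(-|¬D) = 0.8475 (specificity)
- P(+|¬D) = 0.1525 (false positive rate = 1 - specificity)

Step 1: Find P(+)
P(+) = P(+|D)P(D) + P(+|¬D)P(¬D)
     = 0.9100 × 0.0491 + 0.1525 × 0.9509
     = 0.04468100 + 0.14501225
     = 0.18969325

Step 2: Apply Bayes' theorem for P(D|+)
P(D|+) = P(+|D)P(D) / P(+)
       = 0.04468100 / 0.18969325
       = 0.2355


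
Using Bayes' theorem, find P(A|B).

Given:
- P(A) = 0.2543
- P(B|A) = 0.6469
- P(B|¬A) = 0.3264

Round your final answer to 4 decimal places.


Bayes' theorem: P(A|B) = P(B|A) × P(A) / P(B)

Step 1: Calculate P(B) using law of total probability
P(B) = P(B|A)P(A) + P(B|¬A)P(¬A)
     = 0.6469 × 0.2543 + 0.3264 × 0.7457
     = 0.16450667 + 0.24339648
     = 0.40790315

Step 2: Apply Bayes' theorem
P(A|B) = P(B|A) × P(A) / P(B)
       = 0.16450667 / 0.40790315
       = 0.4033


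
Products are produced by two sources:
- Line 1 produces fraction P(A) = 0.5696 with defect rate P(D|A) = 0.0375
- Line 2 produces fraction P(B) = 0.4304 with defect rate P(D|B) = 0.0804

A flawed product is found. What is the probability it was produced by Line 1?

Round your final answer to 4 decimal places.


Let A = from Line 1, D = flawed

Given:
- P(A) = 0.5696, P(B) = 0.4304
- P(D|A) = 0.0375, P(D|B) = 0.0804

Step 1: Find P(D)
P(D) = P(D|A)P(A) + P(D|B)P(B)
     = 0.0375 × 0.5696 + 0.0804 × 0.4304
     = 0.02136000 + 0.03460416
     = 0.05596416

Step 2: Apply Bayes' theorem
P(A|D) = P(D|A)P(A) / P(D)
       = 0.02136000 / 0.05596416
       = 0.3817


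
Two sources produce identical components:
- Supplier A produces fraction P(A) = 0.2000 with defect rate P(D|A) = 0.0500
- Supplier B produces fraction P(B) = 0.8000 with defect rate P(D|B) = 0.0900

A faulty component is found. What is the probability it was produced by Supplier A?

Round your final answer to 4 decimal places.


Let A = from Supplier A, D = faulty

Given:
- P(A) = 0.2000, P(B) = 0.8000
- P(D|A) = 0.0500, P(D|B) = 0.0900

Step 1: Find P(D)
P(D) = P(D|A)P(A) + P(D|B)P(B)
     = 0.0500 × 0.2000 + 0.0900 × 0.8000
     = 0.01000000 + 0.07200000
     = 0.08200000

Step 2: Apply Bayes' theorem
P(A|D) = P(D|A)P(A) / P(D)
       = 0.01000000 / 0.08200000
       = 0.1220


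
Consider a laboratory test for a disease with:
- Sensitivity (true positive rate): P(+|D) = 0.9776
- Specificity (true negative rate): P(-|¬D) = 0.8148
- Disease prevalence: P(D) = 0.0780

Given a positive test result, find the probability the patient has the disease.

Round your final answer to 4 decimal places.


Let D = has disease, + = positive test

Given:
- P(D) = 0.0780 (prevalence)
- P(+|D) = 0.9776 (sensitivity)
- P(-|¬D) = 0.8148 (specificity)
- P(+|¬D) = 0.1852 (false positive rate = 1 - specificity)

Step 1: Find P(+)
P(+) = P(+|D)P(D) + P(+|¬D)P(¬D)
     = 0.9776 × 0.0780 + 0.1852 × 0.9220
     = 0.07625280 + 0.17075440
     = 0.24700720

Step 2: Apply Bayes' theorem for P(D|+)
P(D|+) = P(+|D)P(D) / P(+)
       = 0.07625280 / 0.24700720
       = 0.3087


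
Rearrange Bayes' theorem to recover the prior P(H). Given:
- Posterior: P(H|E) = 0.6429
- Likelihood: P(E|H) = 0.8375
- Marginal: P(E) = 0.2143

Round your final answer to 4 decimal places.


From Bayes' theorem: P(H|E) = P(E|H) × P(H) / P(E)

Rearranging for P(H):
P(H) = P(H|E) × P(E) / P(E|H)
     = 0.6429 × 0.2143 / 0.8375
     = 0.13777347 / 0.8375
     = 0.1645


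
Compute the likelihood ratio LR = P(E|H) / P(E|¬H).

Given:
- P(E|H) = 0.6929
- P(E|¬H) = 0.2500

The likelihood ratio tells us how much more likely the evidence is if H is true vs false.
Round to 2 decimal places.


Likelihood Ratio (LR) = P(E|H) / P(E|¬H)

LR = 0.6929 / 0.2500
   = 2.77

The evidence is 2.77 times more likely if H is true than if H is false.
Because LR exceeds 1, E is evidence for H.
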